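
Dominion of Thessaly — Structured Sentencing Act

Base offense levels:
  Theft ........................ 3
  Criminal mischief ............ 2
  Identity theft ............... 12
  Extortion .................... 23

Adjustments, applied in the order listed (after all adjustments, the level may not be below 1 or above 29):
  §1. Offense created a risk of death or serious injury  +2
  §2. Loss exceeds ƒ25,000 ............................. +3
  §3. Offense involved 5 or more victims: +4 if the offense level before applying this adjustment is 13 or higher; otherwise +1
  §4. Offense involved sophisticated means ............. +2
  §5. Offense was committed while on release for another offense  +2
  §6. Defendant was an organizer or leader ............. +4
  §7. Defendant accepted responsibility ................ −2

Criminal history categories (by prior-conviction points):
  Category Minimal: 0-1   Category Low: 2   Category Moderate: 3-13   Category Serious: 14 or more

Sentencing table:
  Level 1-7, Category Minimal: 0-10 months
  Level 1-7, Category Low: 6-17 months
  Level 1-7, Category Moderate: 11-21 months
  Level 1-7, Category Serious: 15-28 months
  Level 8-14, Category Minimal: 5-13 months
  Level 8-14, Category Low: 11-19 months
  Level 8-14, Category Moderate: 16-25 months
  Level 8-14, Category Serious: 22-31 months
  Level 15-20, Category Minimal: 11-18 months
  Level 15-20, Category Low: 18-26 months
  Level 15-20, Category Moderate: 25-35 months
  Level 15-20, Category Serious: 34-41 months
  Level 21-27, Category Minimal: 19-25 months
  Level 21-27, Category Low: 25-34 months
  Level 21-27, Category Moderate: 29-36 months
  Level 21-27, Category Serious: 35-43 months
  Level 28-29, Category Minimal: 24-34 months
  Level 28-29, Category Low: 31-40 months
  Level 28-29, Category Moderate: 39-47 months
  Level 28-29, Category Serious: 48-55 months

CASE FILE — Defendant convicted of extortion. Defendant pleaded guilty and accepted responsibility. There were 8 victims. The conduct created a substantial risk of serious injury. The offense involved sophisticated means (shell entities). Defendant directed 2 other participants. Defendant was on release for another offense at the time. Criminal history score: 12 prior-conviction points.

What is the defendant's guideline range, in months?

39-47 months

Base offense level for extortion: 23.
§1 applies: 23 + 2 = 25.
§3 applies (level before this adjustment is 25 ≥ 13, so +4): 25 + 4 = 29.
§4 applies: 29 + 2 = 31.
§5 applies: 31 + 2 = 33.
§6 applies: 33 + 4 = 37.
§7 applies: 37 − 2 = 35.
Level 35 exceeds the maximum of 29; capped at 29.
Final offense level: 29.
Criminal history: 12 prior points → Category Moderate (3-13).
Level 29 falls in the 28-29 band.
Grid: Level 28-29 × Category Moderate = 39-47 months.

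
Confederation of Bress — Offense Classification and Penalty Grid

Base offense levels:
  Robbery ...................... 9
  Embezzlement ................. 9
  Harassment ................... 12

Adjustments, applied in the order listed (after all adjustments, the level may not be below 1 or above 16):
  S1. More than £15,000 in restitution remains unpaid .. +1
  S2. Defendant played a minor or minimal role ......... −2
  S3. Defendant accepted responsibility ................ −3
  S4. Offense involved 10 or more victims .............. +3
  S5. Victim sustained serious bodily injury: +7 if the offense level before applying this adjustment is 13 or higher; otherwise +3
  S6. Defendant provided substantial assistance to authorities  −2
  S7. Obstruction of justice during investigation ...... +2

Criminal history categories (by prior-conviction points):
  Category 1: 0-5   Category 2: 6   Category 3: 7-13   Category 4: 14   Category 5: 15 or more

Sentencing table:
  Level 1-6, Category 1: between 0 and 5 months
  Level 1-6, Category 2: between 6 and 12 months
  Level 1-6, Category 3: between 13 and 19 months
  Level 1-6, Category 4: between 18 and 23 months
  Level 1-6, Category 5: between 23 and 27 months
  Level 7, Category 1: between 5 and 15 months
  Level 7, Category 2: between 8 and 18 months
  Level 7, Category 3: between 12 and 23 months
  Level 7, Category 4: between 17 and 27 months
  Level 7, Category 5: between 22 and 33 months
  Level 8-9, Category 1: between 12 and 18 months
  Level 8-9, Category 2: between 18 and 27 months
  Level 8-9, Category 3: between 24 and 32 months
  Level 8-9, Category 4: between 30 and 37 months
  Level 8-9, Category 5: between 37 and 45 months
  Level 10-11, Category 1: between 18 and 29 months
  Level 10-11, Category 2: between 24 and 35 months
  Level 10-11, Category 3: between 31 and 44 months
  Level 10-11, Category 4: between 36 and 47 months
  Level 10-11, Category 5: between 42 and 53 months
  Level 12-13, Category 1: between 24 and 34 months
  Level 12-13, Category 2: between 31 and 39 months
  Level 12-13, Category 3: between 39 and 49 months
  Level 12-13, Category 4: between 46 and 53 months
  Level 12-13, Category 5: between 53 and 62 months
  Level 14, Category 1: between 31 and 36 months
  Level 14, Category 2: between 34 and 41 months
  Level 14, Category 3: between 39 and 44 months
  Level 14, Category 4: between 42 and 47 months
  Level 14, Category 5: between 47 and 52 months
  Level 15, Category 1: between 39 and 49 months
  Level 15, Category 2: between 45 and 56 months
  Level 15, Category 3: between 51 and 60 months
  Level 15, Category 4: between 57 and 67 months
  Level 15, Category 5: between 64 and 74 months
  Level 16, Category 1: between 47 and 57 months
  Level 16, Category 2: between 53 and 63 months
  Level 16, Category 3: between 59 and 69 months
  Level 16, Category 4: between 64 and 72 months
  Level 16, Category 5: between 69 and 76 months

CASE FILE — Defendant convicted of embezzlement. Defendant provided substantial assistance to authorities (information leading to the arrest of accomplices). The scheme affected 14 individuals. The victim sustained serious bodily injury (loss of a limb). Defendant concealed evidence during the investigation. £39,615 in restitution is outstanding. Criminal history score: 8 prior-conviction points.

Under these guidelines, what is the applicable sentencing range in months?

Base offense level for embezzlement: 9.
S1 applies: 9 + 1 = 10.
S4 applies: 10 + 3 = 13.
S5 applies (level before this adjustment is 13 ≥ 13, so +7): 13 + 7 = 20.
S6 applies: 20 − 2 = 18.
S7 applies: 18 + 2 = 20.
Level 20 exceeds the maximum of 16; capped at 16.
Final offense level: 16.
Criminal history: 8 prior points → Category 3 (7-13).
Level 16 falls in the 16 band.
Grid: Level 16 × Category 3 = 59-69 months.

59-69 months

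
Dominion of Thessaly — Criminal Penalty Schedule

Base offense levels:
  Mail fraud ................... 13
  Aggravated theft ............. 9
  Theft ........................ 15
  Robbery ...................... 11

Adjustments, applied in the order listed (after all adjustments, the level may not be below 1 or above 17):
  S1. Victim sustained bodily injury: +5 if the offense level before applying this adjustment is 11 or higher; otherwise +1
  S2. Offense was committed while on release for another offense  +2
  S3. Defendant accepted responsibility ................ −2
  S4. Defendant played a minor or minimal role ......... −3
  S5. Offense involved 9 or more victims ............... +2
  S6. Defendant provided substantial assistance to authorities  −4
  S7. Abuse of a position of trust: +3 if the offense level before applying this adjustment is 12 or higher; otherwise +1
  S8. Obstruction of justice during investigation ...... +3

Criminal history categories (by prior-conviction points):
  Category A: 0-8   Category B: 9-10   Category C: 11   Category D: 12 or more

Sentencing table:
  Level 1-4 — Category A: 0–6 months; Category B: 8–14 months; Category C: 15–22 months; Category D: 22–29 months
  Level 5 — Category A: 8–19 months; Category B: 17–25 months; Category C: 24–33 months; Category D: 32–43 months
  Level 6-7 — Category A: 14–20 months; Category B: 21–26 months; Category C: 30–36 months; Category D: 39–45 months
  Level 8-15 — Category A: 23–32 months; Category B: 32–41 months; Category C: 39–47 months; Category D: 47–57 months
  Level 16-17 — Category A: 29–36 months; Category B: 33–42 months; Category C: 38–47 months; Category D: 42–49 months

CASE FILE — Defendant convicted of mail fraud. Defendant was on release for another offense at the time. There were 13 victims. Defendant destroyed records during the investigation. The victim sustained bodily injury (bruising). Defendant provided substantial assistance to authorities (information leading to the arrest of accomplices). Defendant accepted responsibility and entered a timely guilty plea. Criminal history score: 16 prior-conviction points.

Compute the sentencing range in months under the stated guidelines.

Base offense level for mail fraud: 13.
S1 applies (level before this adjustment is 13 ≥ 11, so +5): 13 + 5 = 18.
S2 applies: 18 + 2 = 20.
S3 applies: 20 − 2 = 18.
S4 does not apply.
S5 applies: 18 + 2 = 20.
S6 applies: 20 − 4 = 16.
S7 does not apply.
S8 applies: 16 + 3 = 19.
Level 19 exceeds the maximum of 17; capped at 17.
Final offense level: 17.
Criminal history: 16 prior points → Category D (12+).
Level 17 falls in the 16-17 band.
Grid: Level 16-17 × Category D = 42-49 months.

42-49 months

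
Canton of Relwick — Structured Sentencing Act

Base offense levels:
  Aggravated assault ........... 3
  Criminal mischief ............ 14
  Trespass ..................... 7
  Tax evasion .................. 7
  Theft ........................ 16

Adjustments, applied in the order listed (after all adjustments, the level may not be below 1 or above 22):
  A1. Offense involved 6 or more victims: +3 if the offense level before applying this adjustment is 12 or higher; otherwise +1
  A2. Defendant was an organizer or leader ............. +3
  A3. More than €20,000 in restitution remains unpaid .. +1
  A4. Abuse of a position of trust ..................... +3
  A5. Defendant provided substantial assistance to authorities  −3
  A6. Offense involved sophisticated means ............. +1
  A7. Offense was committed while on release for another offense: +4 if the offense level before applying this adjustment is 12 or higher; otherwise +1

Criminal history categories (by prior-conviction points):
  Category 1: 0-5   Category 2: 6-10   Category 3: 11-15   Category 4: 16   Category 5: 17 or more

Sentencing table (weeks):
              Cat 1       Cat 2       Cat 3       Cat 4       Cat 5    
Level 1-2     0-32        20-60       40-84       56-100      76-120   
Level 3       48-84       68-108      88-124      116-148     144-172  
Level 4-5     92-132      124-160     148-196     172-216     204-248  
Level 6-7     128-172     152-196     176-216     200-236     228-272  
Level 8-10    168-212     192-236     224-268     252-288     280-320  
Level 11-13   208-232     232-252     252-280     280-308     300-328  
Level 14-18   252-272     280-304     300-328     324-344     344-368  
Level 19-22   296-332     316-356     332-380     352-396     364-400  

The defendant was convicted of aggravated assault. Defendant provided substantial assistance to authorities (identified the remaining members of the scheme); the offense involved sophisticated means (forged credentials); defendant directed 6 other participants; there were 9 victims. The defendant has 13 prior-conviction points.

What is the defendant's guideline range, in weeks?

148-196 weeks

Base offense level for aggravated assault: 3.
A1 applies (level before this adjustment is 3 < 12, so +1): 3 + 1 = 4.
A2 applies: 4 + 3 = 7.
A3 does not apply.
A5 applies: 7 − 3 = 4.
A6 applies: 4 + 1 = 5.
A7 does not apply.
Final offense level: 5.
Criminal history: 13 prior points → Category 3 (11-15).
Level 5 falls in the 4-5 band.
Grid: Level 4-5 × Category 3 = 148-196 weeks.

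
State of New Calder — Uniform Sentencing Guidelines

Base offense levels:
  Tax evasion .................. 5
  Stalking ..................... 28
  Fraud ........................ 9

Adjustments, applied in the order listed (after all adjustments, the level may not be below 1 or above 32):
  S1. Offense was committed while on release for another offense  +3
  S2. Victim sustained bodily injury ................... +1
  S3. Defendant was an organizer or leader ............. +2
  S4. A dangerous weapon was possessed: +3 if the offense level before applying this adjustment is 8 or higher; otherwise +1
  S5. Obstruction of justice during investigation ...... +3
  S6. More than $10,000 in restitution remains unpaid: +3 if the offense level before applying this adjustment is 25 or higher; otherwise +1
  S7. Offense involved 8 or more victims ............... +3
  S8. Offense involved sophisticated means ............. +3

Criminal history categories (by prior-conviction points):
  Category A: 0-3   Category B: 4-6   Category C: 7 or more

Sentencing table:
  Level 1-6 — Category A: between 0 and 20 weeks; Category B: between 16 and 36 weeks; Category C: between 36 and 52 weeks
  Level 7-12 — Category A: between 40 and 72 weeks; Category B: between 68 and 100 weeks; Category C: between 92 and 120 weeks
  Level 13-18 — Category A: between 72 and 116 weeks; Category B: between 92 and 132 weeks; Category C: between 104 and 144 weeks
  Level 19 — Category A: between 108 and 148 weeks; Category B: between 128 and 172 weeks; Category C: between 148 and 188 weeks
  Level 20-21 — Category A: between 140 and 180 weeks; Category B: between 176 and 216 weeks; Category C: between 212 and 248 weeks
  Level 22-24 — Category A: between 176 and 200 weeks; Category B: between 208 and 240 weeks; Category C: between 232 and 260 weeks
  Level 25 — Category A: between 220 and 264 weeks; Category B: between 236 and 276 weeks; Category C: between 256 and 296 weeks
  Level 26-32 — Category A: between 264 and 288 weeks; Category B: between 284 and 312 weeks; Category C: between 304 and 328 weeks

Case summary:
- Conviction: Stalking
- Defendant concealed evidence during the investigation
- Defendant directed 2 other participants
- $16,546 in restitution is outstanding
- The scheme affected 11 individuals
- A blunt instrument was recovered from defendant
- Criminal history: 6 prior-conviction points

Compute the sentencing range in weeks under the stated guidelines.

284-312 weeks

Base offense level for stalking: 28.
S1 does not apply.
S3 applies: 28 + 2 = 30.
S4 applies (level before this adjustment is 30 ≥ 8, so +3): 30 + 3 = 33.
S5 applies: 33 + 3 = 36.
S6 applies (level before this adjustment is 36 ≥ 25, so +3): 36 + 3 = 39.
S7 applies: 39 + 3 = 42.
S8 does not apply.
Level 42 exceeds the maximum of 32; capped at 32.
Final offense level: 32.
Criminal history: 6 prior points → Category B (4-6).
Level 32 falls in the 26-32 band.
Grid: Level 26-32 × Category B = 284-312 weeks.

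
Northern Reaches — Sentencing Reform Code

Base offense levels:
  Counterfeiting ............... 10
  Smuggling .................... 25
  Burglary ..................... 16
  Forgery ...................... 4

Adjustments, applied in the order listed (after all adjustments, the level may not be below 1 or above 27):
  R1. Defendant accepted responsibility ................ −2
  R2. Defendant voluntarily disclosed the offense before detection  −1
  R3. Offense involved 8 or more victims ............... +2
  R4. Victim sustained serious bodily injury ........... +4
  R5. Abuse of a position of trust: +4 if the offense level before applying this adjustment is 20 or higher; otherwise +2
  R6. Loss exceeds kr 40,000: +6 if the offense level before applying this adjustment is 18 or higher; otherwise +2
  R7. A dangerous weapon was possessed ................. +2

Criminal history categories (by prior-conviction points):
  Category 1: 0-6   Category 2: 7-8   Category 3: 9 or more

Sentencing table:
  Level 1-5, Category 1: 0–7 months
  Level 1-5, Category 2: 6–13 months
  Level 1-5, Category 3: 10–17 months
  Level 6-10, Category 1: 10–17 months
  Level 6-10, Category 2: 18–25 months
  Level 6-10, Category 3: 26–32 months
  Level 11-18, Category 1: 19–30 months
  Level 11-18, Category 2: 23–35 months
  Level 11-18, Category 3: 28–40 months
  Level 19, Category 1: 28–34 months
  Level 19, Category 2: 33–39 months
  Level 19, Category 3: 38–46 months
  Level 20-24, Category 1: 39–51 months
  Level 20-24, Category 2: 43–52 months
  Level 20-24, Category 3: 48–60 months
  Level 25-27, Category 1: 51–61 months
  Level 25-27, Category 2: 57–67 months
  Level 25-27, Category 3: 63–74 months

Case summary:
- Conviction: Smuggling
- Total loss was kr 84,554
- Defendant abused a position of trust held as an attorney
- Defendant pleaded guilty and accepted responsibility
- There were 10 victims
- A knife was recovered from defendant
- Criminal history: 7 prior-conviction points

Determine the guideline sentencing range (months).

Base offense level for smuggling: 25.
R1 applies: 25 − 2 = 23.
R3 applies: 23 + 2 = 25.
R5 applies (level before this adjustment is 25 ≥ 20, so +4): 25 + 4 = 29.
R6 applies (level before this adjustment is 29 ≥ 18, so +6): 29 + 6 = 35.
R7 applies: 35 + 2 = 37.
Level 37 exceeds the maximum of 27; capped at 27.
Final offense level: 27.
Criminal history: 7 prior points → Category 2 (7-8).
Level 27 falls in the 25-27 band.
Grid: Level 25-27 × Category 2 = 57-67 months.

57-67 months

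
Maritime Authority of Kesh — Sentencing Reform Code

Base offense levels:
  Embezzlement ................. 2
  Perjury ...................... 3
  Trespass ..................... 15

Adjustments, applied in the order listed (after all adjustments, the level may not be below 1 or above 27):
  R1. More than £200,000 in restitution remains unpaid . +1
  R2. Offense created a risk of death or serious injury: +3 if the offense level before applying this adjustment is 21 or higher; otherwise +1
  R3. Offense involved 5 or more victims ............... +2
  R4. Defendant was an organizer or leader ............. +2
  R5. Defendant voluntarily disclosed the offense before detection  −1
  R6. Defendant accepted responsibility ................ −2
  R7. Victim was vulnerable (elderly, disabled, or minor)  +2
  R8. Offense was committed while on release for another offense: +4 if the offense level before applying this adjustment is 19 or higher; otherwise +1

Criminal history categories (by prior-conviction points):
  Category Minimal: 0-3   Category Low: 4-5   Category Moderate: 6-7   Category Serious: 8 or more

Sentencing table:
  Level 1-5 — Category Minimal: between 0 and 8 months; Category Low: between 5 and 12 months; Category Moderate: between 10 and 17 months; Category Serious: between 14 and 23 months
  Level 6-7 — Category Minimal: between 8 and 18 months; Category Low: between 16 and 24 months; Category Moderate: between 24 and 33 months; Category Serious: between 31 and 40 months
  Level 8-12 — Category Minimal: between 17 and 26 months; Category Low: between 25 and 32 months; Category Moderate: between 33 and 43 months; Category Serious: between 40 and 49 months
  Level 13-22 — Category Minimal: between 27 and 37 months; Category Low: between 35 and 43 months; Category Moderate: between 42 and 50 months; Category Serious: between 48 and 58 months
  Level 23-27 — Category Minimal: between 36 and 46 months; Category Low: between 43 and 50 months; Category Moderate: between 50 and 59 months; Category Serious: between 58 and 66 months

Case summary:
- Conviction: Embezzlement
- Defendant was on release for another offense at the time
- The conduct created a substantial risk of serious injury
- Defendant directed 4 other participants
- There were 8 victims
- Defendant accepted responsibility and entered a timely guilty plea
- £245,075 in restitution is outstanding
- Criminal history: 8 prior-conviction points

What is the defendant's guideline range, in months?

Base offense level for embezzlement: 2.
R1 applies: 2 + 1 = 3.
R2 applies (level before this adjustment is 3 < 21, so +1): 3 + 1 = 4.
R3 applies: 4 + 2 = 6.
R4 applies: 6 + 2 = 8.
R6 applies: 8 − 2 = 6.
R7 does not apply.
R8 applies (level before this adjustment is 6 < 19, so +1): 6 + 1 = 7.
Final offense level: 7.
Criminal history: 8 prior points → Category Serious (8+).
Level 7 falls in the 6-7 band.
Grid: Level 6-7 × Category Serious = 31-40 months.

31-40 months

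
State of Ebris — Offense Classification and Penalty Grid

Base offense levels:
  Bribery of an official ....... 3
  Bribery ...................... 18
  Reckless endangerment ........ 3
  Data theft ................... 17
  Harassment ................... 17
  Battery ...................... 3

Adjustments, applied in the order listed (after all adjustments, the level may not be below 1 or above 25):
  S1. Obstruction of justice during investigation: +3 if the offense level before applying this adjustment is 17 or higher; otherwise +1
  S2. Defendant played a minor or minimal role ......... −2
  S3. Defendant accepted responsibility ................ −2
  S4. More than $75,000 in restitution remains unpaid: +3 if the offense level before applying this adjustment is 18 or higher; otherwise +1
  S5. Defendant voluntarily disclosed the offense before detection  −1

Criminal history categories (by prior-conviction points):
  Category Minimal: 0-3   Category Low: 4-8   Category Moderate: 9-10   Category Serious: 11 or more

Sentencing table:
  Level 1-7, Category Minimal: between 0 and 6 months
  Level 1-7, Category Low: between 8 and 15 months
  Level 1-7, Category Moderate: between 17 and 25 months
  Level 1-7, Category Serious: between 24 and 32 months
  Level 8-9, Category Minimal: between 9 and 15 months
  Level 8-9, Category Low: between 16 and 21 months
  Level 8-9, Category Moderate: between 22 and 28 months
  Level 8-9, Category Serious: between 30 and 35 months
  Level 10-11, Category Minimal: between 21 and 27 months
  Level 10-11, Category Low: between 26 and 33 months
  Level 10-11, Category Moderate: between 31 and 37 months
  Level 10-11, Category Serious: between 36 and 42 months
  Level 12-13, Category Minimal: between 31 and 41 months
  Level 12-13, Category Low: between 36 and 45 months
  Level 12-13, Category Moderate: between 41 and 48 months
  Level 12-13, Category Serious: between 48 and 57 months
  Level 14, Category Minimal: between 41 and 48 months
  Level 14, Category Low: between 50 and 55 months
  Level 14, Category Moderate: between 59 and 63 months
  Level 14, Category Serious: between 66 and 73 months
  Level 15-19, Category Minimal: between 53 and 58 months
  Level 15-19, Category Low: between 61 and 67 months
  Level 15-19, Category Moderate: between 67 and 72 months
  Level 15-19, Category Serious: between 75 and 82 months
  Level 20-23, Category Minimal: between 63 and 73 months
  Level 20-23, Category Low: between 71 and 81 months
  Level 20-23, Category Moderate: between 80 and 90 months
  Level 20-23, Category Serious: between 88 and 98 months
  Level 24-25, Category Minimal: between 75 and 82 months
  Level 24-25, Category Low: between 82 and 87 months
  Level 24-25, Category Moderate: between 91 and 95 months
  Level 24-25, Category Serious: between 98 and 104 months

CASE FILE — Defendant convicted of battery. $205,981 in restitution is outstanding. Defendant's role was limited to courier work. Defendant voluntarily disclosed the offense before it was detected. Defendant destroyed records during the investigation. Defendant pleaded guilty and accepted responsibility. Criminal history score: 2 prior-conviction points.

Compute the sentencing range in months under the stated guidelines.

0-6 months

Base offense level for battery: 3.
S1 applies (level before this adjustment is 3 < 17, so +1): 3 + 1 = 4.
S2 applies: 4 − 2 = 2.
S3 applies: 2 − 2 = 0.
S4 applies (level before this adjustment is 0 < 18, so +1): 0 + 1 = 1.
S5 applies: 1 − 1 = 0.
Level 0 is below the minimum of 1; floored at 1.
Final offense level: 1.
Criminal history: 2 prior points → Category Minimal (0-3).
Level 1 falls in the 1-7 band.
Grid: Level 1-7 × Category Minimal = 0-6 months.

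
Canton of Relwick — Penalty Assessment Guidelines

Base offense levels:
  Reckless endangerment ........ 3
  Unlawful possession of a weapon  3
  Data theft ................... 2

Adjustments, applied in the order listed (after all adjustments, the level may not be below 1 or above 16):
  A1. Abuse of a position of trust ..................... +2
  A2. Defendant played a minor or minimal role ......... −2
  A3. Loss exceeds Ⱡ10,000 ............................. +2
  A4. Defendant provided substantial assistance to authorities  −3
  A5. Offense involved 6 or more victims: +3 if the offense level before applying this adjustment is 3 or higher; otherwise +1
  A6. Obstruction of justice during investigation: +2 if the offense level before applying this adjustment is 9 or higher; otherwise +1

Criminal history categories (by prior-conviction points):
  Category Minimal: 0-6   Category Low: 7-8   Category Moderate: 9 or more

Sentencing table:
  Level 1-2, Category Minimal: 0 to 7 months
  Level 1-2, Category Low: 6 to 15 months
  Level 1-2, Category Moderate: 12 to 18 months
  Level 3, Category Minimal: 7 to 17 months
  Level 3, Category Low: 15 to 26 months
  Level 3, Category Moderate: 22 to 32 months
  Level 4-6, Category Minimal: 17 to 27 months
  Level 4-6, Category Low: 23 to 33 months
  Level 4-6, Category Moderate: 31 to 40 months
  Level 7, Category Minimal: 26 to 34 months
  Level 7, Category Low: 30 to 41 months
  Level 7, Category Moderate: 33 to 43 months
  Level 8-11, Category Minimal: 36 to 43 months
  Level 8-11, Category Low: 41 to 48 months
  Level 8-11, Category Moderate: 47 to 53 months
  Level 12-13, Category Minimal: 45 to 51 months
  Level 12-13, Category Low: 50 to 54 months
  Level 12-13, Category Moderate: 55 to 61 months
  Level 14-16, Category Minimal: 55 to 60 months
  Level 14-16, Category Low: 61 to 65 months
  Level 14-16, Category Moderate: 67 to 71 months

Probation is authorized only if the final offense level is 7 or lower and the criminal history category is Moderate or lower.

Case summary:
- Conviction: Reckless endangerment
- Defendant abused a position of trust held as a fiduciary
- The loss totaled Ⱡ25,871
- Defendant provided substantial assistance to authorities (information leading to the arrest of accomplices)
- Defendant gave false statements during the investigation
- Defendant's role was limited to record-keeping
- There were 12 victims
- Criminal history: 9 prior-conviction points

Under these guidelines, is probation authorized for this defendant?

Base offense level for reckless endangerment: 3.
A1 applies: 3 + 2 = 5.
A2 applies: 5 − 2 = 3.
A3 applies: 3 + 2 = 5.
A4 applies: 5 − 3 = 2.
A5 applies (level before this adjustment is 2 < 3, so +1): 2 + 1 = 3.
A6 applies (level before this adjustment is 3 < 9, so +1): 3 + 1 = 4.
Final offense level: 4.
Criminal history: 9 prior points → Category Moderate (9+).
Level 4 falls in the 4-6 band.
Grid: Level 4-6 × Category Moderate = 31-40 months.
Probation check: level 4 ≤ 7 and category Moderate ≤ Moderate → eligible.

Yes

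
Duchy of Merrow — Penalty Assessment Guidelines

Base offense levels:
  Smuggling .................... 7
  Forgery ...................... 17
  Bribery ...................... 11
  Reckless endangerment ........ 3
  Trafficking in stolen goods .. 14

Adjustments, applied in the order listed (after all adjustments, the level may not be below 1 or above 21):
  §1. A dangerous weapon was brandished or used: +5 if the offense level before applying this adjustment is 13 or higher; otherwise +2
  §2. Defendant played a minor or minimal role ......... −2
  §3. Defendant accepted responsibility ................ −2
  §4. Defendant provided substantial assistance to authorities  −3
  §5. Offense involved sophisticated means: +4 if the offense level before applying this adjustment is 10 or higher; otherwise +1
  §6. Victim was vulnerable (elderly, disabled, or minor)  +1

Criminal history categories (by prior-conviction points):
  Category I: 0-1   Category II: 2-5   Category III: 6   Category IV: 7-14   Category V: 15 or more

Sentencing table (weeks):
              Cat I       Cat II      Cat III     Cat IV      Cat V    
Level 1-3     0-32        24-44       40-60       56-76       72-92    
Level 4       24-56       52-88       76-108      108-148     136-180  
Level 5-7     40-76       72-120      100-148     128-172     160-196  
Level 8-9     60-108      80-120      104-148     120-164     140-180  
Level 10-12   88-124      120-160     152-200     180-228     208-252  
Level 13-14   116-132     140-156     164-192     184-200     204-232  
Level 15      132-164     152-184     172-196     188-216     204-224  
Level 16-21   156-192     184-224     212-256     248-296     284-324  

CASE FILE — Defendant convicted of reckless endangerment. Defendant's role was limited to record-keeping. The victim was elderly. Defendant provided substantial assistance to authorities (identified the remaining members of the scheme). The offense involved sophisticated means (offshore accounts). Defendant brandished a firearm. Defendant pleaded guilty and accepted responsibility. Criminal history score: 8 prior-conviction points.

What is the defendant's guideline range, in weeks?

56-76 weeks

Base offense level for reckless endangerment: 3.
§1 applies (level before this adjustment is 3 < 13, so +2): 3 + 2 = 5.
§2 applies: 5 − 2 = 3.
§3 applies: 3 − 2 = 1.
§4 applies: 1 − 3 = -2.
§5 applies (level before this adjustment is -2 < 10, so +1): -2 + 1 = -1.
§6 applies: -1 + 1 = 0.
Level 0 is below the minimum of 1; floored at 1.
Final offense level: 1.
Criminal history: 8 prior points → Category IV (7-14).
Level 1 falls in the 1-3 band.
Grid: Level 1-3 × Category IV = 56-76 weeks.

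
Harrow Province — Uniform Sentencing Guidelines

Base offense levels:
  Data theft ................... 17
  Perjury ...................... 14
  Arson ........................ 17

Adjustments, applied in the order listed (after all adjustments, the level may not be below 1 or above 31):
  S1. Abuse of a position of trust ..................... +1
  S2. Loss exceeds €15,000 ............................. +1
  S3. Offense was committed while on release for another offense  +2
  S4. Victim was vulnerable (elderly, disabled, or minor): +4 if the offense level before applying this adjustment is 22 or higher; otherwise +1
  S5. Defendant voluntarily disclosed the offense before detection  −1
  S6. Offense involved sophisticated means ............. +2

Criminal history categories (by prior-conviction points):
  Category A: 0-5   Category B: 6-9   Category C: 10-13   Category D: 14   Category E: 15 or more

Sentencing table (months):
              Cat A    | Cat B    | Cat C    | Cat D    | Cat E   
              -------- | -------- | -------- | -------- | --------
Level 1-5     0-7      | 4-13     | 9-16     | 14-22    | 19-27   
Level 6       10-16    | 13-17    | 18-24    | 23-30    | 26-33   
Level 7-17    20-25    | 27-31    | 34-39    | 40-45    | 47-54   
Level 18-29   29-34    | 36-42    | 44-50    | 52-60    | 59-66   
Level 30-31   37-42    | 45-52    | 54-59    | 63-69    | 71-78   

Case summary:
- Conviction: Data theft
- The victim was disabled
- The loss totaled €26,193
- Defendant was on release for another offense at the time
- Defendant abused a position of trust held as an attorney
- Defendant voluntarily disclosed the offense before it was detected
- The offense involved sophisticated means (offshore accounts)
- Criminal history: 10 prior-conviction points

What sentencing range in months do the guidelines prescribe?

44-50 months

Base offense level for data theft: 17.
S1 applies: 17 + 1 = 18.
S2 applies: 18 + 1 = 19.
S3 applies: 19 + 2 = 21.
S4 applies (level before this adjustment is 21 < 22, so +1): 21 + 1 = 22.
S5 applies: 22 − 1 = 21.
S6 applies: 21 + 2 = 23.
Final offense level: 23.
Criminal history: 10 prior points → Category C (10-13).
Level 23 falls in the 18-29 band.
Grid: Level 18-29 × Category C = 44-50 months.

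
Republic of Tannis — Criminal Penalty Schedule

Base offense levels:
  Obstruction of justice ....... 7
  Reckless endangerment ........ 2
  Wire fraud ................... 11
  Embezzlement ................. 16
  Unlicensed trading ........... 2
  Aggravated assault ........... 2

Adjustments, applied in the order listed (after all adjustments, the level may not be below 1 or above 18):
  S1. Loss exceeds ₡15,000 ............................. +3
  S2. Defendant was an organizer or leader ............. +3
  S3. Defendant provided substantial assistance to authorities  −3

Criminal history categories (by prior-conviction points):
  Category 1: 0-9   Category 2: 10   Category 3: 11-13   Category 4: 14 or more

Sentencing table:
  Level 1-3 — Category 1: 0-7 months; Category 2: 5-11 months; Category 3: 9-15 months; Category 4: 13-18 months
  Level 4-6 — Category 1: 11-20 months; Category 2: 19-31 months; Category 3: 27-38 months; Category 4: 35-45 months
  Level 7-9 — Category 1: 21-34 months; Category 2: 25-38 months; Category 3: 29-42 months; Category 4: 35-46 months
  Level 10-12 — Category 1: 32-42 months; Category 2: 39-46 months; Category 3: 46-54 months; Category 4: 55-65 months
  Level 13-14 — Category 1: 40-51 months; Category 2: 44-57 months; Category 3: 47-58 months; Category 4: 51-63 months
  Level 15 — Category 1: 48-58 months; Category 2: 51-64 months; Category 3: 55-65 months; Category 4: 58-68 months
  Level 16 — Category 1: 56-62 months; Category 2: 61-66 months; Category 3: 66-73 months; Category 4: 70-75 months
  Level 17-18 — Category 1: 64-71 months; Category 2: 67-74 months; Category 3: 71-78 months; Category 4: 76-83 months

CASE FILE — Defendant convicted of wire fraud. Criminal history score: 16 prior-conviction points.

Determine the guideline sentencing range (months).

55-65 months

Base offense level for wire fraud: 11.
Final offense level: 11.
Criminal history: 16 prior points → Category 4 (14+).
Level 11 falls in the 10-12 band.
Grid: Level 10-12 × Category 4 = 55-65 months.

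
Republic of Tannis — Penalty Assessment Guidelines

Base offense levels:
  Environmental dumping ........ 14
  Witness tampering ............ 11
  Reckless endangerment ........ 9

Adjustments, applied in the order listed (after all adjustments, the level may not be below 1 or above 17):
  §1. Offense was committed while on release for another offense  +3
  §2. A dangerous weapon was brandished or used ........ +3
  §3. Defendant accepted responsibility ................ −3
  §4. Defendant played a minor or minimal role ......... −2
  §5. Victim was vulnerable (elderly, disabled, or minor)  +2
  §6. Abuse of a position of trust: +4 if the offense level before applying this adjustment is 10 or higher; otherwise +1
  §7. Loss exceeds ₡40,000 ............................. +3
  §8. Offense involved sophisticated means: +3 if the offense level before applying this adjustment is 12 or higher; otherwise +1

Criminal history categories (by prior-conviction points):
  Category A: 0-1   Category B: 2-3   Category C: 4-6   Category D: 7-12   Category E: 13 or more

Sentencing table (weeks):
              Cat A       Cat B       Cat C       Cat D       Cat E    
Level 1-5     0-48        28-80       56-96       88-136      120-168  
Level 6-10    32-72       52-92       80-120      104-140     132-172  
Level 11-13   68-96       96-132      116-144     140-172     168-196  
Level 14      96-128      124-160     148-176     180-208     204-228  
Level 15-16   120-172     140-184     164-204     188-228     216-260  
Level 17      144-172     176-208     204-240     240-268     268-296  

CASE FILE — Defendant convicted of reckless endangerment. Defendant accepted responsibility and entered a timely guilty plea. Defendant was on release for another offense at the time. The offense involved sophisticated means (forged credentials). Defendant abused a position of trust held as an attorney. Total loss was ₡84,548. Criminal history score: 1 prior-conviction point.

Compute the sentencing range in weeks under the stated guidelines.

Base offense level for reckless endangerment: 9.
§1 applies: 9 + 3 = 12.
§2 does not apply.
§3 applies: 12 − 3 = 9.
§4 does not apply.
§5 does not apply.
§6 applies (level before this adjustment is 9 < 10, so +1): 9 + 1 = 10.
§7 applies: 10 + 3 = 13.
§8 applies (level before this adjustment is 13 ≥ 12, so +3): 13 + 3 = 16.
Final offense level: 16.
Criminal history: 1 prior point → Category A (0-1).
Level 16 falls in the 15-16 band.
Grid: Level 15-16 × Category A = 120-172 weeks.

120-172 weeks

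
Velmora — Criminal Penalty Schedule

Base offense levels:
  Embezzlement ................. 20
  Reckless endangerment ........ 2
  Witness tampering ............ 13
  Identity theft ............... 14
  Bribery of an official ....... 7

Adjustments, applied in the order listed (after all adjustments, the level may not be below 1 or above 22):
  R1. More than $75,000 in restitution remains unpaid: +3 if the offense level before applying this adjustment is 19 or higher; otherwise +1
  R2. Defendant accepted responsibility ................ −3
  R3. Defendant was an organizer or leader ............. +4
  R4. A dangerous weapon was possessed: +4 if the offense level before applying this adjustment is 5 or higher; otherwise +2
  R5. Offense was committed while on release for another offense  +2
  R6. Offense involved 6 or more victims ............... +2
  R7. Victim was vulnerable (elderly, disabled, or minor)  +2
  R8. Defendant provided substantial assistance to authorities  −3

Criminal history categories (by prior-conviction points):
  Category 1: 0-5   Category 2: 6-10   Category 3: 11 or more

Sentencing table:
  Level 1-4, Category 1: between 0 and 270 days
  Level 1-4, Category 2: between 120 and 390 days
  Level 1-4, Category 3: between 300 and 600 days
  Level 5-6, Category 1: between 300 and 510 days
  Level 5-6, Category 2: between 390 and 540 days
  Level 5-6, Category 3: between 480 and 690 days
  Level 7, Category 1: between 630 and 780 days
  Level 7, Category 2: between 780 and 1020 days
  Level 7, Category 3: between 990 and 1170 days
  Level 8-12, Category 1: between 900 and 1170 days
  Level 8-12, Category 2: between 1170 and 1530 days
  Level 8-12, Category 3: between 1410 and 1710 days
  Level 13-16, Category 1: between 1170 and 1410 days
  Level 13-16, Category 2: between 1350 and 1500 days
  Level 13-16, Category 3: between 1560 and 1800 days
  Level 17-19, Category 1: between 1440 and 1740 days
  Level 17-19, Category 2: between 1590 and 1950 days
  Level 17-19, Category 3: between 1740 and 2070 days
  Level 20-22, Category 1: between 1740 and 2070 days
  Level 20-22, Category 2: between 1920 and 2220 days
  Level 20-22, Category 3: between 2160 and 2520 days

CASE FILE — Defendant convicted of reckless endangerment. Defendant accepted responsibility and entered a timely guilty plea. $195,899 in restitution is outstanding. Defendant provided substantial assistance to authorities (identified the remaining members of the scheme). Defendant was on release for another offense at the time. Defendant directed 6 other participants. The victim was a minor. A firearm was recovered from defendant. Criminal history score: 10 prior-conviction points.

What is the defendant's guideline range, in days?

780-1020 days

Base offense level for reckless endangerment: 2.
R1 applies (level before this adjustment is 2 < 19, so +1): 2 + 1 = 3.
R2 applies: 3 − 3 = 0.
R3 applies: 0 + 4 = 4.
R4 applies (level before this adjustment is 4 < 5, so +2): 4 + 2 = 6.
R5 applies: 6 + 2 = 8.
R7 applies: 8 + 2 = 10.
R8 applies: 10 − 3 = 7.
Final offense level: 7.
Criminal history: 10 prior points → Category 2 (6-10).
Level 7 falls in the 7 band.
Grid: Level 7 × Category 2 = 780-1020 days.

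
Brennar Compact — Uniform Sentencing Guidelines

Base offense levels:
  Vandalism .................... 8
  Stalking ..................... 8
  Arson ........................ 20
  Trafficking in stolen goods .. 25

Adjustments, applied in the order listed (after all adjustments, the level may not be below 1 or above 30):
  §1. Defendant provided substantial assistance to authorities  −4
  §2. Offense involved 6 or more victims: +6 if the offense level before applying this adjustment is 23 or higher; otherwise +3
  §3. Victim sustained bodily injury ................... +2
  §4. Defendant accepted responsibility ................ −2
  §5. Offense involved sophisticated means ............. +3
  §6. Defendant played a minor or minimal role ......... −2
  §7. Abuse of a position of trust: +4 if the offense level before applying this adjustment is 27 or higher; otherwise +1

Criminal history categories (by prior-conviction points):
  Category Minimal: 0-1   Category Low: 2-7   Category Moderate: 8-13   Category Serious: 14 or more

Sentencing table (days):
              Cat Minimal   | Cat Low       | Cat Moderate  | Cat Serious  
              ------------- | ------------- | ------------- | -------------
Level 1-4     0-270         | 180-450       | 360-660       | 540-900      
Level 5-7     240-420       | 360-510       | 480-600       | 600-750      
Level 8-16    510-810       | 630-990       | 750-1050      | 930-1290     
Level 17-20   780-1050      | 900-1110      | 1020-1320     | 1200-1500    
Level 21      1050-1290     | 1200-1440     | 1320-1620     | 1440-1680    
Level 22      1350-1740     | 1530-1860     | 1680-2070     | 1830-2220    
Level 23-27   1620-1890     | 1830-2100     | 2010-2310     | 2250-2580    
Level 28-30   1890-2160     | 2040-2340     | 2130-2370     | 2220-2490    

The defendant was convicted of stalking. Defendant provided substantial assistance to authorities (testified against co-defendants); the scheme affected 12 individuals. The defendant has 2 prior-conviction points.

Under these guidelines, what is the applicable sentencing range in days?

Base offense level for stalking: 8.
§1 applies: 8 − 4 = 4.
§2 applies (level before this adjustment is 4 < 23, so +3): 4 + 3 = 7.
§3 does not apply.
Final offense level: 7.
Criminal history: 2 prior points → Category Low (2-7).
Level 7 falls in the 5-7 band.
Grid: Level 5-7 × Category Low = 360-510 days.

360-510 days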